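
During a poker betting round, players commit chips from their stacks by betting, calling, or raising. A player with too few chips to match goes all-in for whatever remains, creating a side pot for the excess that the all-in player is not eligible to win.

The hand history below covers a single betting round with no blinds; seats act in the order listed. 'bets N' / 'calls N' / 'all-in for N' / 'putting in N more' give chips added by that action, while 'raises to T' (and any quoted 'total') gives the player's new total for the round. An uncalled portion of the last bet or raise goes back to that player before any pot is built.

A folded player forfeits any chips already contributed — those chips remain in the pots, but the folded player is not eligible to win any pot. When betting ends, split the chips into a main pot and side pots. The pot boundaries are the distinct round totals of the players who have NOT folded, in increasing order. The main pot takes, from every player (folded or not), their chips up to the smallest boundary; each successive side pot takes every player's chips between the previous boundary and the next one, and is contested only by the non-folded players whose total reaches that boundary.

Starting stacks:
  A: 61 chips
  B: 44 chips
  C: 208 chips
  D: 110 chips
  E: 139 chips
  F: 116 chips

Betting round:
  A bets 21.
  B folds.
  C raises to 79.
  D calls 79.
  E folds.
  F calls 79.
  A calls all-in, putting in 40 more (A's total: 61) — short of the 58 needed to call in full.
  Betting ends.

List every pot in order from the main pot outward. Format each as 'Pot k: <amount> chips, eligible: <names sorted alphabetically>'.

Contributions: A=61, C=79, D=79, F=79
Folded: B, E
Pot levels (distinct totals of non-folded players): 61, 79
Layer 1-61: 61 each from A, C, D, F = 61*4 = 244 chips; eligible A, C, D, F
Layer 62-79: 18 each from C, D, F = 18*3 = 54 chips; eligible C, D, F

Pot 1: 244 chips, eligible: A, C, D, F
Pot 2: 54 chips, eligible: C, D, F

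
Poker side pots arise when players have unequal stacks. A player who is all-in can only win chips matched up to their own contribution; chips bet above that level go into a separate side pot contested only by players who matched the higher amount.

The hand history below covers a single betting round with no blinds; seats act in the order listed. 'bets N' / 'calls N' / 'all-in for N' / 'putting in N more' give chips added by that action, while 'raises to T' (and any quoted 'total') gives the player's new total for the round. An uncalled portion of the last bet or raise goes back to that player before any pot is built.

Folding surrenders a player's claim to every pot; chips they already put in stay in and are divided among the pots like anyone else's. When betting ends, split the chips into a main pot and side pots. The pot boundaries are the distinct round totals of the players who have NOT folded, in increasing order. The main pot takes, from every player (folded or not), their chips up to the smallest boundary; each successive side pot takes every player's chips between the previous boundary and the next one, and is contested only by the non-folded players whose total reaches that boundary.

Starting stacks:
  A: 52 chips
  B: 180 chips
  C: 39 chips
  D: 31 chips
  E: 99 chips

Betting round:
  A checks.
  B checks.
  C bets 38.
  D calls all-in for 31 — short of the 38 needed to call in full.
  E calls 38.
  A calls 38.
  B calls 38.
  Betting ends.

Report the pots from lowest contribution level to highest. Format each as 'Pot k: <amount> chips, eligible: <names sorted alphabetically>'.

Contributions: A=38, B=38, C=38, D=31, E=38
Pot levels (distinct totals of non-folded players): 31, 38
Layer 1-31: 31 each from A, B, C, D, E = 31*5 = 155 chips; eligible A, B, C, D, E
Layer 32-38: 7 each from A, B, C, E = 7*4 = 28 chips; eligible A, B, C, E

Pot 1: 155 chips, eligible: A, B, C, D, E
Pot 2: 28 chips, eligible: A, B, C, E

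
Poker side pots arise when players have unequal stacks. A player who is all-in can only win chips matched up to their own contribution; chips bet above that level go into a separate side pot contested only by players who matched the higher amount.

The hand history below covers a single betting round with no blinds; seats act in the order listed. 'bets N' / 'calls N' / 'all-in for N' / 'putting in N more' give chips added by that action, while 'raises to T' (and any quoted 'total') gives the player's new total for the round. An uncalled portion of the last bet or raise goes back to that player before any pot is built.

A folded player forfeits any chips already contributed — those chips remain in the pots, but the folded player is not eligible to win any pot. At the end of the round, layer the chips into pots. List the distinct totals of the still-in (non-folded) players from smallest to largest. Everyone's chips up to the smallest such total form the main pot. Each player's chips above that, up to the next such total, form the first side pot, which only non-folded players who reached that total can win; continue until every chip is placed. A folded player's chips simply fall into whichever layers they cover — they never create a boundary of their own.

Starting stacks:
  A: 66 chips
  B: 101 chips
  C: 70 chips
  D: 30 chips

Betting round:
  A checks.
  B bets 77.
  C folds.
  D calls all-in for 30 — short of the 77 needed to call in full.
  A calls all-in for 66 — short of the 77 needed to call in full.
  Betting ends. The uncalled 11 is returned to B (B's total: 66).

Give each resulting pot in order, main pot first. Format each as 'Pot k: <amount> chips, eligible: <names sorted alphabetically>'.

Pot 1: 90 chips, eligible: A, B, D
Pot 2: 72 chips, eligible: A, B

Derivation:
Contributions (after 11 returned to B): A=66, B=66, D=30
Folded: C
Pot levels (distinct totals of non-folded players): 30, 66
Layer 1-30: 30 each from A, B, D = 30*3 = 90 chips; eligible A, B, D
Layer 31-66: 36 each from A, B = 36*2 = 72 chips; eligible A, B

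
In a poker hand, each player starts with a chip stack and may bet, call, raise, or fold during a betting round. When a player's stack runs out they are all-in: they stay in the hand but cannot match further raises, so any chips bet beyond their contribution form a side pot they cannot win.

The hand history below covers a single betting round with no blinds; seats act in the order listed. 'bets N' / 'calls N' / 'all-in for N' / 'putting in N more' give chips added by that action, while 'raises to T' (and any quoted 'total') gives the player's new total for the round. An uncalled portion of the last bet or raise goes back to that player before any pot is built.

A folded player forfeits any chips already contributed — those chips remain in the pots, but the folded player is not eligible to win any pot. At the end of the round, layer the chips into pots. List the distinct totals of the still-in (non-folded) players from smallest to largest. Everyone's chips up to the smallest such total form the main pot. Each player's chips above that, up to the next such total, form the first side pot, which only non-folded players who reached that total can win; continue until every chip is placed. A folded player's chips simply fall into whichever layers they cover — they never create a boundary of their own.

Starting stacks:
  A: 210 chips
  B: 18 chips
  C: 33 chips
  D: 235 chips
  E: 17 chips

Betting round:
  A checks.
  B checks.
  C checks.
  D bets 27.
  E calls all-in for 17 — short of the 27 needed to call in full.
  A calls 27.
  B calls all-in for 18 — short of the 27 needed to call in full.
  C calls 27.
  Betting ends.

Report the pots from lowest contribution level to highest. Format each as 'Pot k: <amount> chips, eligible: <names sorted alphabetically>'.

Pot 1: 85 chips, eligible: A, B, C, D, E
Pot 2: 4 chips, eligible: A, B, C, D
Pot 3: 27 chips, eligible: A, C, D

Derivation:
Contributions: A=27, B=18, C=27, D=27, E=17
Pot levels (distinct totals of non-folded players): 17, 18, 27
Layer 1-17: 17 each from A, B, C, D, E = 17*5 = 85 chips; eligible A, B, C, D, E
Layer 18-18: 1 each from A, B, C, D = 1*4 = 4 chips; eligible A, B, C, D
Layer 19-27: 9 each from A, C, D = 9*3 = 27 chips; eligible A, C, D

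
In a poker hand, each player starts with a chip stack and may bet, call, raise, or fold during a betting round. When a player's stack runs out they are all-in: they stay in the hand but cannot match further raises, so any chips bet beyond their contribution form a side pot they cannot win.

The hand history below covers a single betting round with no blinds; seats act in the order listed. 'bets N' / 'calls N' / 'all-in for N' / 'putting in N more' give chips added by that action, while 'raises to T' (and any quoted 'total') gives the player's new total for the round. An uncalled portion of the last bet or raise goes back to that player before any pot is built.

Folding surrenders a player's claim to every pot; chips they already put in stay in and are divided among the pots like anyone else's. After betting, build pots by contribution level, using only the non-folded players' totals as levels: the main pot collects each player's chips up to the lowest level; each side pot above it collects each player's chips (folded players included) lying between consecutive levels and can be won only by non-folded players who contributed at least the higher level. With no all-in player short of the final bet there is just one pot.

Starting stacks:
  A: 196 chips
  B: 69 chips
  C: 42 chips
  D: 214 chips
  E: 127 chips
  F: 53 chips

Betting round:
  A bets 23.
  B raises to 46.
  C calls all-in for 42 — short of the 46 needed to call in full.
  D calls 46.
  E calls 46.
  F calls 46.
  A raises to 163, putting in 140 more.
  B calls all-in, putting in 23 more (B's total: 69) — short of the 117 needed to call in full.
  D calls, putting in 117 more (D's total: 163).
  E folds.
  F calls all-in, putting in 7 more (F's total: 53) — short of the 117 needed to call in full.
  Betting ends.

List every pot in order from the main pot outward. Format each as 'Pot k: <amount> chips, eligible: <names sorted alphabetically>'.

Pot 1: 252 chips, eligible: A, B, C, D, F
Pot 2: 48 chips, eligible: A, B, D, F
Pot 3: 48 chips, eligible: A, B, D
Pot 4: 188 chips, eligible: A, D

Derivation:
Contributions: A=163, B=69, C=42, D=163, E=46, F=53
Folded: E
Pot levels (distinct totals of non-folded players): 42, 53, 69, 163
Layer 1-42: 42 each from A, B, C, D, E, F = 42*6 = 252 chips; eligible A, B, C, D, F
Layer 43-53: A 11 + B 11 + D 11 + E 4 + F 11 = 48 chips; eligible A, B, D, F
Layer 54-69: 16 each from A, B, D = 16*3 = 48 chips; eligible A, B, D
Layer 70-163: 94 each from A, D = 94*2 = 188 chips; eligible A, D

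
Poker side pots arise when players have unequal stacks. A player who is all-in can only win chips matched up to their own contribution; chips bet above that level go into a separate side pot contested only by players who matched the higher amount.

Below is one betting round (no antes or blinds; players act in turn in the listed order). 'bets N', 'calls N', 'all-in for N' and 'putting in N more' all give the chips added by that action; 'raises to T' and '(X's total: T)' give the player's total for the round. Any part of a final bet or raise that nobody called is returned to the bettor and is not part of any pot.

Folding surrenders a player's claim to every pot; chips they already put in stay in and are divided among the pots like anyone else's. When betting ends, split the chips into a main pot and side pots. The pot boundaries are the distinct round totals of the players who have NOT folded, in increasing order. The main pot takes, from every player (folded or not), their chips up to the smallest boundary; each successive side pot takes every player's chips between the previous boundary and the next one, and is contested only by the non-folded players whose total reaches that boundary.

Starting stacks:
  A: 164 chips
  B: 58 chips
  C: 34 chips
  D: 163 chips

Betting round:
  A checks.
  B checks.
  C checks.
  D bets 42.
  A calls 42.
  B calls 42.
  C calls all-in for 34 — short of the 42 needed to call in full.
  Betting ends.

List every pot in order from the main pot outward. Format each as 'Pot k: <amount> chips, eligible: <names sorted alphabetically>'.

Pot 1: 136 chips, eligible: A, B, C, D
Pot 2: 24 chips, eligible: A, B, D

Derivation:
Contributions: A=42, B=42, C=34, D=42
Pot levels (distinct totals of non-folded players): 34, 42
Layer 1-34: 34 each from A, B, C, D = 34*4 = 136 chips; eligible A, B, C, D
Layer 35-42: 8 each from A, B, D = 8*3 = 24 chips; eligible A, B, D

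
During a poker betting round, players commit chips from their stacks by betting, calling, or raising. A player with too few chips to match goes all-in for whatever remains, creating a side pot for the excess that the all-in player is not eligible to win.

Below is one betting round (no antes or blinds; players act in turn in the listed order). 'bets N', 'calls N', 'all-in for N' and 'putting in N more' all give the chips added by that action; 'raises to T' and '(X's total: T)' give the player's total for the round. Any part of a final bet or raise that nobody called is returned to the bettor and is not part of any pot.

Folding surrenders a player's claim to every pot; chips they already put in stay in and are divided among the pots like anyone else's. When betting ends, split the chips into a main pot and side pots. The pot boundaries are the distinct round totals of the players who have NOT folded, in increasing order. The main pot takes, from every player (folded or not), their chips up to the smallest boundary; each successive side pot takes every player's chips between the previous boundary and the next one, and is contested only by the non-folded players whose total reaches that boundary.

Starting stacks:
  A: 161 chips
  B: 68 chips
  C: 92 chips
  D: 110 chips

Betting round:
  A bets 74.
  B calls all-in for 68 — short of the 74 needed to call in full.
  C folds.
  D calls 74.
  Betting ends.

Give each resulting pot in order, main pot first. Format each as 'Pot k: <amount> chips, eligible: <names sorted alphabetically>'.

Contributions: A=74, B=68, D=74
Folded: C
Pot levels (distinct totals of non-folded players): 68, 74
Layer 1-68: 68 each from A, B, D = 68*3 = 204 chips; eligible A, B, D
Layer 69-74: 6 each from A, D = 6*2 = 12 chips; eligible A, D

Pot 1: 204 chips, eligible: A, B, D
Pot 2: 12 chips, eligible: A, D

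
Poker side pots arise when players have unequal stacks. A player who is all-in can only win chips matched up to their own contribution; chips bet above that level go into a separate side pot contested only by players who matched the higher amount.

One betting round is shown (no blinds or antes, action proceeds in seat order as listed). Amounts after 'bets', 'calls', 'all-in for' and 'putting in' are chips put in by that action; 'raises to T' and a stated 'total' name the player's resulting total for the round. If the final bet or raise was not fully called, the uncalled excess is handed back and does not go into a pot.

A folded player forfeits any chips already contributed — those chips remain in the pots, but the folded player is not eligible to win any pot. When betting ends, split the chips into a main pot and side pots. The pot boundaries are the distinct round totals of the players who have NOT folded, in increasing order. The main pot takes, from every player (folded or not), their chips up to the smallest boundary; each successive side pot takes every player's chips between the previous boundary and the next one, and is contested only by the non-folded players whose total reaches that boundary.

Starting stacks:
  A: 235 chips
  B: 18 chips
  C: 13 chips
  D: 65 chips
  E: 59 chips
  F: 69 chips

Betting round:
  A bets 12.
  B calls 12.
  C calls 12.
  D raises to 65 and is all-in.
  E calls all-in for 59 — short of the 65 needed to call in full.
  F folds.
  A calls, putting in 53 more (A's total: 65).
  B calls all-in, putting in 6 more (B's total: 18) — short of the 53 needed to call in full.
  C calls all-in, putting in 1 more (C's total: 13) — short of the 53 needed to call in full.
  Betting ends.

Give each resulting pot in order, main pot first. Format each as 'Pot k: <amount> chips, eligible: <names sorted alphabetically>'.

Pot 1: 65 chips, eligible: A, B, C, D, E
Pot 2: 20 chips, eligible: A, B, D, E
Pot 3: 123 chips, eligible: A, D, E
Pot 4: 12 chips, eligible: A, D

Derivation:
Contributions: A=65, B=18, C=13, D=65, E=59
Folded: F
Pot levels (distinct totals of non-folded players): 13, 18, 59, 65
Layer 1-13: 13 each from A, B, C, D, E = 13*5 = 65 chips; eligible A, B, C, D, E
Layer 14-18: 5 each from A, B, D, E = 5*4 = 20 chips; eligible A, B, D, E
Layer 19-59: 41 each from A, D, E = 41*3 = 123 chips; eligible A, D, E
Layer 60-65: 6 each from A, D = 6*2 = 12 chips; eligible A, D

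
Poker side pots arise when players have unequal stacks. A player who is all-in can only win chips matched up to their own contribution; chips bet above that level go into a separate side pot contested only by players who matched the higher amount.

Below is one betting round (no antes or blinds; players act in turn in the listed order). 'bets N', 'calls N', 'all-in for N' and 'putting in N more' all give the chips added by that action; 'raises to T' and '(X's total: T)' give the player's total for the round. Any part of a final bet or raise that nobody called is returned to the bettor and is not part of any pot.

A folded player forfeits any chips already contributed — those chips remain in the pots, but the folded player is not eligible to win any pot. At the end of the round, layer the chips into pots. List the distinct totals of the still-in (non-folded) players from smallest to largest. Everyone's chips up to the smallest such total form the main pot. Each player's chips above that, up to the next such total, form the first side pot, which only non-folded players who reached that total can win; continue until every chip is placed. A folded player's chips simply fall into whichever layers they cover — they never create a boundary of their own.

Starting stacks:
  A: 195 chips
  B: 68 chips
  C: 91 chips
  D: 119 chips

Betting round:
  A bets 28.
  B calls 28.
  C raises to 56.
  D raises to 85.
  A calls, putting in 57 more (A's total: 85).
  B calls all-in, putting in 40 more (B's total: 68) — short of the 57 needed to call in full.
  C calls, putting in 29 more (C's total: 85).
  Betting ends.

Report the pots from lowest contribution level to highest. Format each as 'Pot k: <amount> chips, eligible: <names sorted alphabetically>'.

Pot 1: 272 chips, eligible: A, B, C, D
Pot 2: 51 chips, eligible: A, C, D

Derivation:
Contributions: A=85, B=68, C=85, D=85
Pot levels (distinct totals of non-folded players): 68, 85
Layer 1-68: 68 each from A, B, C, D = 68*4 = 272 chips; eligible A, B, C, D
Layer 69-85: 17 each from A, C, D = 17*3 = 51 chips; eligible A, C, D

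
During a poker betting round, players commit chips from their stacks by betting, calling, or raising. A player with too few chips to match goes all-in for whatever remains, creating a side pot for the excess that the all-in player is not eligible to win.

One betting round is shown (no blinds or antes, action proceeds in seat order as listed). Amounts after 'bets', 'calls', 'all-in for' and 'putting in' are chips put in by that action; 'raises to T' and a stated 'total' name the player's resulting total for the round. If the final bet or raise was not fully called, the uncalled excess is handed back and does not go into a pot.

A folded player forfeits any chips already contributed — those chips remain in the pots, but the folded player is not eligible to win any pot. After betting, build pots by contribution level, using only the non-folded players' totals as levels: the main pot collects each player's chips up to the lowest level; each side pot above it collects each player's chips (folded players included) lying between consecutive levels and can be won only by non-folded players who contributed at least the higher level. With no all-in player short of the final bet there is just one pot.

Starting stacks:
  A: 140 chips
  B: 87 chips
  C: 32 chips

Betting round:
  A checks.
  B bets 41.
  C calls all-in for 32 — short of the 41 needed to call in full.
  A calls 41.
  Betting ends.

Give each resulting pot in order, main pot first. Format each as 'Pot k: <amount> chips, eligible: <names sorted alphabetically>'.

Pot 1: 96 chips, eligible: A, B, C
Pot 2: 18 chips, eligible: A, B

Derivation:
Contributions: A=41, B=41, C=32
Pot levels (distinct totals of non-folded players): 32, 41
Layer 1-32: 32 each from A, B, C = 32*3 = 96 chips; eligible A, B, C
Layer 33-41: 9 each from A, B = 9*2 = 18 chips; eligible A, B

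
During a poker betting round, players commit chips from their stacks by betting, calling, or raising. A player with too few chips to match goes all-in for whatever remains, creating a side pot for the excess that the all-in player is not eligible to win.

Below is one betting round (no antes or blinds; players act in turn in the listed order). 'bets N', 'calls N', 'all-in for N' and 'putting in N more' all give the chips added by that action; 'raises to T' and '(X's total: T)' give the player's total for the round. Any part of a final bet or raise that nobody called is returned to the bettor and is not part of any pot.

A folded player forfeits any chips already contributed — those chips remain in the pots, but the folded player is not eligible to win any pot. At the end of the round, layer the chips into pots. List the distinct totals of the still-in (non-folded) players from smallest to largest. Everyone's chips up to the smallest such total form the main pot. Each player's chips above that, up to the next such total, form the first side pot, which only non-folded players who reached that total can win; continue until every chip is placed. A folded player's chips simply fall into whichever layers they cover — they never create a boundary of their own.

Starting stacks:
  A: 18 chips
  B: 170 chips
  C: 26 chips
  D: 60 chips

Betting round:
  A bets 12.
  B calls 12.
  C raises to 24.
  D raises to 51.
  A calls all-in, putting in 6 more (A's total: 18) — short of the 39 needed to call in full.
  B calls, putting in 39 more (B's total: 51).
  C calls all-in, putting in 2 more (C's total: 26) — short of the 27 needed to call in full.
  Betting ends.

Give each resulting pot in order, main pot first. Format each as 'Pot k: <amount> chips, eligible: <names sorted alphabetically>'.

Contributions: A=18, B=51, C=26, D=51
Pot levels (distinct totals of non-folded players): 18, 26, 51
Layer 1-18: 18 each from A, B, C, D = 18*4 = 72 chips; eligible A, B, C, D
Layer 19-26: 8 each from B, C, D = 8*3 = 24 chips; eligible B, C, D
Layer 27-51: 25 each from B, D = 25*2 = 50 chips; eligible B, D

Pot 1: 72 chips, eligible: A, B, C, D
Pot 2: 24 chips, eligible: B, C, D
Pot 3: 50 chips, eligible: B, D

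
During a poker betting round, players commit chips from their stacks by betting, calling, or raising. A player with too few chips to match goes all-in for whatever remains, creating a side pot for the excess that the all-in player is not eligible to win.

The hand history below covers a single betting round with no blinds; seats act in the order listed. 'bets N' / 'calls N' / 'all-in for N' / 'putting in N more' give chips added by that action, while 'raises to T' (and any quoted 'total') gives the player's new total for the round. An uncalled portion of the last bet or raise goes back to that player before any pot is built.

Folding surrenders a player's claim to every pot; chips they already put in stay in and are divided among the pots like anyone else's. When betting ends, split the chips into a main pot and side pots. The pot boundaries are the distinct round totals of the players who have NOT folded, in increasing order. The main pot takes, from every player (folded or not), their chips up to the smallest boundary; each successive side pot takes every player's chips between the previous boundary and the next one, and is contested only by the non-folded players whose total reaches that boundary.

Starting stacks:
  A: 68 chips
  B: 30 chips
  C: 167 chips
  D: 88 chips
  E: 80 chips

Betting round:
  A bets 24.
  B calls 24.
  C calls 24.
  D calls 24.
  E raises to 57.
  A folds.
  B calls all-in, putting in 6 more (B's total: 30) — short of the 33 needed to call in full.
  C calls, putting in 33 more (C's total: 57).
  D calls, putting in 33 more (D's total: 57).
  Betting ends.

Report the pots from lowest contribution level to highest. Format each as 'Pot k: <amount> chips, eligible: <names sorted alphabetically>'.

Contributions: A=24, B=30, C=57, D=57, E=57
Folded: A
Pot levels (distinct totals of non-folded players): 30, 57
Layer 1-30: A 24 + B 30 + C 30 + D 30 + E 30 = 144 chips; eligible B, C, D, E
Layer 31-57: 27 each from C, D, E = 27*3 = 81 chips; eligible C, D, E

Pot 1: 144 chips, eligible: B, C, D, E
Pot 2: 81 chips, eligible: C, D, E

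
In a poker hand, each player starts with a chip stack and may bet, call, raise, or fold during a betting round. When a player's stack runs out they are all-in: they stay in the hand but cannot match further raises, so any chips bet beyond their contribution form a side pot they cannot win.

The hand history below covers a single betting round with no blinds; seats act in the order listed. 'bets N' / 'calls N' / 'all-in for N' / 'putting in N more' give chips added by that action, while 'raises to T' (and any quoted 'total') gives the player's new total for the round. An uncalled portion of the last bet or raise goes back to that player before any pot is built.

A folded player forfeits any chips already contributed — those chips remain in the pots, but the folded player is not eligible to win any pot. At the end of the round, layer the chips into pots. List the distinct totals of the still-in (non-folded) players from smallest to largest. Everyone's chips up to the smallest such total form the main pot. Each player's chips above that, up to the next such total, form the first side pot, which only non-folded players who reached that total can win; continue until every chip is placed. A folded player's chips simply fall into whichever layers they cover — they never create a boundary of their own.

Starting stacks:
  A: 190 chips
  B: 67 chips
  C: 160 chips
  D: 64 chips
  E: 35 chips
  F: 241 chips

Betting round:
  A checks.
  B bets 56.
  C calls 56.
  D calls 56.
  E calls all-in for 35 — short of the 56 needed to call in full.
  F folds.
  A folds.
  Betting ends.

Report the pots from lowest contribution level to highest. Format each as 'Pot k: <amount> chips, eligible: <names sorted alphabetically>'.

Pot 1: 140 chips, eligible: B, C, D, E
Pot 2: 63 chips, eligible: B, C, D

Derivation:
Contributions: B=56, C=56, D=56, E=35
Folded: A, F
Pot levels (distinct totals of non-folded players): 35, 56
Layer 1-35: 35 each from B, C, D, E = 35*4 = 140 chips; eligible B, C, D, E
Layer 36-56: 21 each from B, C, D = 21*3 = 63 chips; eligible B, C, D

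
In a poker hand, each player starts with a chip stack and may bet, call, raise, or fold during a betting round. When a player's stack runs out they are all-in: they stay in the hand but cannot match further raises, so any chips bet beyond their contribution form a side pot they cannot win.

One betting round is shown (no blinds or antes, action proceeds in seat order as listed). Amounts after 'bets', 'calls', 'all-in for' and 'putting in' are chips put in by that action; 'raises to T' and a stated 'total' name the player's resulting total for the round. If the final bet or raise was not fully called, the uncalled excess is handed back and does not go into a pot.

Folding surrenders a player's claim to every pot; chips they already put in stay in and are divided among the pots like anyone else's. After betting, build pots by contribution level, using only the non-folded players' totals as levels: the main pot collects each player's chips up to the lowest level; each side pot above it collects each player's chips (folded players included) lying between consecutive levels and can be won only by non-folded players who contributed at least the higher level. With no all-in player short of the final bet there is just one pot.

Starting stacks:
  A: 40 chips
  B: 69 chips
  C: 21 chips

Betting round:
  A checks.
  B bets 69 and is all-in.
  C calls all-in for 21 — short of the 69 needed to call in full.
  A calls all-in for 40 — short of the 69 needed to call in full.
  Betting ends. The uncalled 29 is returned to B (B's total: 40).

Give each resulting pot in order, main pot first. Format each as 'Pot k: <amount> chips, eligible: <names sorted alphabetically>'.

Pot 1: 63 chips, eligible: A, B, C
Pot 2: 38 chips, eligible: A, B

Derivation:
Contributions (after 29 returned to B): A=40, B=40, C=21
Pot levels (distinct totals of non-folded players): 21, 40
Layer 1-21: 21 each from A, B, C = 21*3 = 63 chips; eligible A, B, C
Layer 22-40: 19 each from A, B = 19*2 = 38 chips; eligible A, B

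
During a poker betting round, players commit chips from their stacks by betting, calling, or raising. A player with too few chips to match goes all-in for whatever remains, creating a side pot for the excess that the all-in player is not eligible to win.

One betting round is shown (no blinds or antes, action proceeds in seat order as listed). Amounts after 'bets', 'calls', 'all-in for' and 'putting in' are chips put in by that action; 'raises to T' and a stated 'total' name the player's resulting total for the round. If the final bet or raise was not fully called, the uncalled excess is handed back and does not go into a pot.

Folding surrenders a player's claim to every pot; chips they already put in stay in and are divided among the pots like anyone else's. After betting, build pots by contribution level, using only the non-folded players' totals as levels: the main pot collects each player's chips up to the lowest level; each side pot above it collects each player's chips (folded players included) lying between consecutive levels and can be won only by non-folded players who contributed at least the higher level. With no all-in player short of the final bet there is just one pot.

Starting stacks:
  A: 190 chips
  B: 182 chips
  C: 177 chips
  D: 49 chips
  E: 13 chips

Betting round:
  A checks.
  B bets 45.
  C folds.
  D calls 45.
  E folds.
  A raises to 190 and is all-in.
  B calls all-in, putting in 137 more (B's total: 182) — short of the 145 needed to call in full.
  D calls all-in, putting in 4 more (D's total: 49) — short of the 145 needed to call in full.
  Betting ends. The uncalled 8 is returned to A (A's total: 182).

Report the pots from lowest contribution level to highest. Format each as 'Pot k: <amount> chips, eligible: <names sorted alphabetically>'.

Pot 1: 147 chips, eligible: A, B, D
Pot 2: 266 chips, eligible: A, B

Derivation:
Contributions (after 8 returned to A): A=182, B=182, D=49
Folded: C, E
Pot levels (distinct totals of non-folded players): 49, 182
Layer 1-49: 49 each from A, B, D = 49*3 = 147 chips; eligible A, B, D
Layer 50-182: 133 each from A, B = 133*2 = 266 chips; eligible A, B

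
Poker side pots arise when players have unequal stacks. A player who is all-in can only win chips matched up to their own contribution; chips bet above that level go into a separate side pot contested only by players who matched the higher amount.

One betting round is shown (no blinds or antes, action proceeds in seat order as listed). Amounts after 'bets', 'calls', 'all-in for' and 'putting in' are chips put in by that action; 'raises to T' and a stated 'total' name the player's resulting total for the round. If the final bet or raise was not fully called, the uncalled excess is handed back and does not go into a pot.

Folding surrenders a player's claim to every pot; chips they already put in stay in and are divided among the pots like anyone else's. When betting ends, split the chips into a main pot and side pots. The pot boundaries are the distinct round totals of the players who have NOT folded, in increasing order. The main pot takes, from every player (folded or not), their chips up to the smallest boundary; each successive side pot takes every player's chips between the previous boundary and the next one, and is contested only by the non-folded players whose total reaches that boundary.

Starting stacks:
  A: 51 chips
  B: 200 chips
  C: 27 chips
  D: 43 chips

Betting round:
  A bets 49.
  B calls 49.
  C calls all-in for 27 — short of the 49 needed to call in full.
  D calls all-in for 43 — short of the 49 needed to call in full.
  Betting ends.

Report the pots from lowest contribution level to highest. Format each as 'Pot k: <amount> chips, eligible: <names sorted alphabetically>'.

Contributions: A=49, B=49, C=27, D=43
Pot levels (distinct totals of non-folded players): 27, 43, 49
Layer 1-27: 27 each from A, B, C, D = 27*4 = 108 chips; eligible A, B, C, D
Layer 28-43: 16 each from A, B, D = 16*3 = 48 chips; eligible A, B, D
Layer 44-49: 6 each from A, B = 6*2 = 12 chips; eligible A, B

Pot 1: 108 chips, eligible: A, B, C, D
Pot 2: 48 chips, eligible: A, B, D
Pot 3: 12 chips, eligible: A, B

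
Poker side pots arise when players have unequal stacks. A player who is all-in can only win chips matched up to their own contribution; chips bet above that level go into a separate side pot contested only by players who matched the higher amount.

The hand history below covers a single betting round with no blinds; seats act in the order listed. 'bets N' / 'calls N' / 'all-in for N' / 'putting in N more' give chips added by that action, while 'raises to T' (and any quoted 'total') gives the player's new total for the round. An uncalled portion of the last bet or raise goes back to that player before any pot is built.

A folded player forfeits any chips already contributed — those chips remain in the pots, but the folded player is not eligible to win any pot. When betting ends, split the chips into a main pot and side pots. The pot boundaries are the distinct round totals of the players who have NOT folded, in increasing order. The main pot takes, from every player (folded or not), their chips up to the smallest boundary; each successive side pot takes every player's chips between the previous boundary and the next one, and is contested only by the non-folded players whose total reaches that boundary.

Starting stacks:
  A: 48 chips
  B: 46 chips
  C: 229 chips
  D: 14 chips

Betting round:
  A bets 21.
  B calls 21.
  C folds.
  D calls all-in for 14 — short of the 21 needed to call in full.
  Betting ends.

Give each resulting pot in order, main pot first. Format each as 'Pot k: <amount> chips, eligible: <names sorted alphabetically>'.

Pot 1: 42 chips, eligible: A, B, D
Pot 2: 14 chips, eligible: A, B

Derivation:
Contributions: A=21, B=21, D=14
Folded: C
Pot levels (distinct totals of non-folded players): 14, 21
Layer 1-14: 14 each from A, B, D = 14*3 = 42 chips; eligible A, B, D
Layer 15-21: 7 each from A, B = 7*2 = 14 chips; eligible A, B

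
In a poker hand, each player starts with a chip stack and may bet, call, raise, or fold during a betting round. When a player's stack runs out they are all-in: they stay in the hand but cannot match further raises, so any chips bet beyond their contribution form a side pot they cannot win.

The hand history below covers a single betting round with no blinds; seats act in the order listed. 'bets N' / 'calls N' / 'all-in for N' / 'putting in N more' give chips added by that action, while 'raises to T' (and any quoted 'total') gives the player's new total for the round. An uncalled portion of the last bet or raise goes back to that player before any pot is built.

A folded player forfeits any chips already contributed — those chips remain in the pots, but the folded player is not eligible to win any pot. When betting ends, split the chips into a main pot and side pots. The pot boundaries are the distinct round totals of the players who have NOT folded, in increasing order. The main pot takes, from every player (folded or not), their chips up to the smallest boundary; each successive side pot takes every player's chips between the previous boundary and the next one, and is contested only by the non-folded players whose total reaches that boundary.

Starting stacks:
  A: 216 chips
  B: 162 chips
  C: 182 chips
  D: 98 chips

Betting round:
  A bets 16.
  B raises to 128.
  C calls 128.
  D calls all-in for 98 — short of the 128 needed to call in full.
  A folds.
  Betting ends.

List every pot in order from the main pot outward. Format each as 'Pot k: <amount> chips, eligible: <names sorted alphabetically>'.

Pot 1: 310 chips, eligible: B, C, D
Pot 2: 60 chips, eligible: B, C

Derivation:
Contributions: A=16, B=128, C=128, D=98
Folded: A
Pot levels (distinct totals of non-folded players): 98, 128
Layer 1-98: A 16 + B 98 + C 98 + D 98 = 310 chips; eligible B, C, D
Layer 99-128: 30 each from B, C = 30*2 = 60 chips; eligible B, C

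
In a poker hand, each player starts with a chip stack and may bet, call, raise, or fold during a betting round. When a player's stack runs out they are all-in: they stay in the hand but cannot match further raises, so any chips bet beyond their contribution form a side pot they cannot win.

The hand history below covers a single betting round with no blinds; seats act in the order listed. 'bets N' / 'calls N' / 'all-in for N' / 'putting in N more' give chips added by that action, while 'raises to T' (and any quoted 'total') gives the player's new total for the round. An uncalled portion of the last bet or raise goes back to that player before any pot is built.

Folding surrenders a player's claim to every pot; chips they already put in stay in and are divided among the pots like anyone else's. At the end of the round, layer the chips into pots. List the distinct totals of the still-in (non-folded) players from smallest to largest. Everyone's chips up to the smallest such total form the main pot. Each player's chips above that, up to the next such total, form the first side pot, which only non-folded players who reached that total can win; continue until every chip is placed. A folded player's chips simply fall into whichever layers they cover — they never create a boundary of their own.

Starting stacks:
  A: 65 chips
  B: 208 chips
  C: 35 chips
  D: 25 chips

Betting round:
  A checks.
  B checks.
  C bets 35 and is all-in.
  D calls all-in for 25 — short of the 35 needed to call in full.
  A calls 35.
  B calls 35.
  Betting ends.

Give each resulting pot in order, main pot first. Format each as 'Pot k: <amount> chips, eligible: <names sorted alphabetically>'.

Contributions: A=35, B=35, C=35, D=25
Pot levels (distinct totals of non-folded players): 25, 35
Layer 1-25: 25 each from A, B, C, D = 25*4 = 100 chips; eligible A, B, C, D
Layer 26-35: 10 each from A, B, C = 10*3 = 30 chips; eligible A, B, C

Pot 1: 100 chips, eligible: A, B, C, D
Pot 2: 30 chips, eligible: A, B, C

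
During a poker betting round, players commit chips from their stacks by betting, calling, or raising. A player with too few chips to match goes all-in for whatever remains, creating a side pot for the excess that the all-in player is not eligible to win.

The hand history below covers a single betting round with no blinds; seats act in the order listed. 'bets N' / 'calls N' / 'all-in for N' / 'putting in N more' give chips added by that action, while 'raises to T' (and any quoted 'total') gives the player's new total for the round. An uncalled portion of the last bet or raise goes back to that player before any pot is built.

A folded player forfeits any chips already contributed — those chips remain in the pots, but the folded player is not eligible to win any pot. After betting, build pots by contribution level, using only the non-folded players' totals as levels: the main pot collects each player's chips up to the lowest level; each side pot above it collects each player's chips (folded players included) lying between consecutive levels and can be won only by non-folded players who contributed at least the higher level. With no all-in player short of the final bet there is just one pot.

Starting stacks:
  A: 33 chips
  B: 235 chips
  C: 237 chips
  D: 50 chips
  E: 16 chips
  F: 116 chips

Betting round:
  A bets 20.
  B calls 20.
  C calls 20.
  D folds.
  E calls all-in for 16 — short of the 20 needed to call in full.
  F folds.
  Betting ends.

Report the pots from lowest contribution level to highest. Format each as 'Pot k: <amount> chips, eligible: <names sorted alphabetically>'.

Contributions: A=20, B=20, C=20, E=16
Folded: D, F
Pot levels (distinct totals of non-folded players): 16, 20
Layer 1-16: 16 each from A, B, C, E = 16*4 = 64 chips; eligible A, B, C, E
Layer 17-20: 4 each from A, B, C = 4*3 = 12 chips; eligible A, B, C

Pot 1: 64 chips, eligible: A, B, C, E
Pot 2: 12 chips, eligible: A, B, C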